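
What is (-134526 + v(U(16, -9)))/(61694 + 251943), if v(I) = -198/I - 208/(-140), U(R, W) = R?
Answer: -37670329/87818360 ≈ -0.42896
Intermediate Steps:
v(I) = 52/35 - 198/I (v(I) = -198/I - 208*(-1/140) = -198/I + 52/35 = 52/35 - 198/I)
(-134526 + v(U(16, -9)))/(61694 + 251943) = (-134526 + (52/35 - 198/16))/(61694 + 251943) = (-134526 + (52/35 - 198*1/16))/313637 = (-134526 + (52/35 - 99/8))*(1/313637) = (-134526 - 3049/280)*(1/313637) = -37670329/280*1/313637 = -37670329/87818360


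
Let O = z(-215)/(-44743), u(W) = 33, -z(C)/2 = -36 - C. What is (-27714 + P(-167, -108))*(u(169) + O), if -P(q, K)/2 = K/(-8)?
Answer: -40970044857/44743 ≈ -9.1568e+5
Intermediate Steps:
z(C) = 72 + 2*C (z(C) = -2*(-36 - C) = 72 + 2*C)
P(q, K) = K/4 (P(q, K) = -2*K/(-8) = -2*K*(-1)/8 = -(-1)*K/4 = K/4)
O = 358/44743 (O = (72 + 2*(-215))/(-44743) = (72 - 430)*(-1/44743) = -358*(-1/44743) = 358/44743 ≈ 0.0080013)
(-27714 + P(-167, -108))*(u(169) + O) = (-27714 + (¼)*(-108))*(33 + 358/44743) = (-27714 - 27)*(1476877/44743) = -27741*1476877/44743 = -40970044857/44743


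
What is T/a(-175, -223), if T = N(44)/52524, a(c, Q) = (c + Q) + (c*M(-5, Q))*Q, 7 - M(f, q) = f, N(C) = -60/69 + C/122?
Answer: -119/5746707793524 ≈ -2.0708e-11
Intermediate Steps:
N(C) = -20/23 + C/122 (N(C) = -60*1/69 + C*(1/122) = -20/23 + C/122)
M(f, q) = 7 - f
a(c, Q) = Q + c + 12*Q*c (a(c, Q) = (c + Q) + (c*(7 - 1*(-5)))*Q = (Q + c) + (c*(7 + 5))*Q = (Q + c) + (c*12)*Q = (Q + c) + (12*c)*Q = (Q + c) + 12*Q*c = Q + c + 12*Q*c)
T = -119/12281862 (T = (-20/23 + (1/122)*44)/52524 = (-20/23 + 22/61)*(1/52524) = -714/1403*1/52524 = -119/12281862 ≈ -9.6891e-6)
T/a(-175, -223) = -119/(12281862*(-223 - 175 + 12*(-223)*(-175))) = -119/(12281862*(-223 - 175 + 468300)) = -119/12281862/467902 = -119/12281862*1/467902 = -119/5746707793524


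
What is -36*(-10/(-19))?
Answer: -360/19 ≈ -18.947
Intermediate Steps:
-36*(-10/(-19)) = -36*(-10*(-1/19)) = -36*10/19 = -18*20/19 = -360/19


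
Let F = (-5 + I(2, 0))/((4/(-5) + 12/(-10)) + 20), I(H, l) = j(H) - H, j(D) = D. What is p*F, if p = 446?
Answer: -1115/9 ≈ -123.89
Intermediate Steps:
I(H, l) = 0 (I(H, l) = H - H = 0)
F = -5/18 (F = (-5 + 0)/((4/(-5) + 12/(-10)) + 20) = -5/((4*(-⅕) + 12*(-⅒)) + 20) = -5/((-⅘ - 6/5) + 20) = -5/(-2 + 20) = -5/18 ≈ -0.27778)
p*F = 446*(-5/18) = -1115/9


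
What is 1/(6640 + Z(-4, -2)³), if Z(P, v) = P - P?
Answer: 1/6640 ≈ 0.00015060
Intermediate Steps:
Z(P, v) = 0
1/(6640 + Z(-4, -2)³) = 1/(6640 + 0³) = 1/(6640 + 0) = 1/6640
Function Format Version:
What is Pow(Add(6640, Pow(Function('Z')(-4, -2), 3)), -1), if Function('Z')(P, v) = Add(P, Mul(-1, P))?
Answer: Rational(1, 6640) ≈ 0.00015060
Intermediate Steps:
Function('Z')(P, v) = 0
Pow(Add(6640, Pow(Function('Z')(-4, -2), 3)), -1) = Pow(Add(6640, Pow(0, 3)), -1) = Pow(Add(6640, 0), -1) = Pow(6640, -1) = Rational(1, 6640)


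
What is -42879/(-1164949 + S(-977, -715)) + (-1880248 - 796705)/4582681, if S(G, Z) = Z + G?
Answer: -2926542346274/5346343544521 ≈ -0.54739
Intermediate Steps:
S(G, Z) = G + Z
-42879/(-1164949 + S(-977, -715)) + (-1880248 - 796705)/4582681 = -42879/(-1164949 + (-977 - 715)) + (-1880248 - 796705)/4582681 = -42879/(-1164949 - 1692) - 2676953*1/4582681 = -42879/(-1166641) - 2676953/4582681 = -42879*(-1/1166641) - 2676953/4582681 = 42879/1166641 - 2676953/4582681 = -2926542346274/5346343544521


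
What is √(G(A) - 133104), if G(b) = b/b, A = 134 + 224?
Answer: I*√133103 ≈ 364.83*I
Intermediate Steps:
A = 358
G(b) = 1
√(G(A) - 133104) = √(1 - 133104) = √(-133103) = I*√133103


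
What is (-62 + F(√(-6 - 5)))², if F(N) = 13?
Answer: 2401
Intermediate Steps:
(-62 + F(√(-6 - 5)))² = (-62 + 13)² = (-49)² = 2401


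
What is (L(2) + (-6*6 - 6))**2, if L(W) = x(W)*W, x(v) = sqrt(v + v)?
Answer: 1444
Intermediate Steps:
x(v) = sqrt(2)*sqrt(v) (x(v) = sqrt(2*v) = sqrt(2)*sqrt(v))
L(W) = sqrt(2)*W**(3/2) (L(W) = (sqrt(2)*sqrt(W))*W = sqrt(2)*W**(3/2))
(L(2) + (-6*6 - 6))**2 = (sqrt(2)*2**(3/2) + (-6*6 - 6))**2 = (sqrt(2)*(2*sqrt(2)) + (-36 - 6))**2 = (4 - 42)**2 = (-38)**2 = 1444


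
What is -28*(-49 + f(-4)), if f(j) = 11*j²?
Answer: -3556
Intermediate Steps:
-28*(-49 + f(-4)) = -28*(-49 + 11*(-4)²) = -28*(-49 + 11*16) = -28*(-49 + 176) = -28*127 = -3556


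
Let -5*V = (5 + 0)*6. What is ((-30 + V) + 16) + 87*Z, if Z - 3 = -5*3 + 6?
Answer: -542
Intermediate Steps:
Z = -6 (Z = 3 + (-5*3 + 6) = 3 + (-15 + 6) = 3 - 9 = -6)
V = -6 (V = -(5 + 0)*6/5 = -6 ≈ -6.0000)
((-30 + V) + 16) + 87*Z = ((-30 - 6) + 16) + 87*(-6) = (-36 + 16) - 522 = -20 - 522 = -542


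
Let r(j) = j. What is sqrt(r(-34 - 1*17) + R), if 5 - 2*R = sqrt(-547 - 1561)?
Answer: sqrt(-194 - 4*I*sqrt(527))/2 ≈ 1.606 - 7.147*I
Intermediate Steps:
R = 5/2 - I*sqrt(527) (R = 5/2 - sqrt(-547 - 1561)/2 = 5/2 - I*sqrt(527) ≈ 2.5 - 22.956*I)
sqrt(r(-34 - 1*17) + R) = sqrt((-34 - 1*17) + (5/2 - I*sqrt(527))) = sqrt((-34 - 17) + (5/2 - I*sqrt(527))) = sqrt(-51 + (5/2 - I*sqrt(527))) = sqrt(-97/2 - I*sqrt(527))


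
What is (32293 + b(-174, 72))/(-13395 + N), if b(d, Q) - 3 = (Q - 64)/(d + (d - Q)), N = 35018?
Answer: 3391078/2270415 ≈ 1.4936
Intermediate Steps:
b(d, Q) = 3 + (-64 + Q)/(-Q + 2*d) (b(d, Q) = 3 + (Q - 64)/(d + (d - Q)) = 3 + (-64 + Q)/(-Q + 2*d))
(32293 + b(-174, 72))/(-13395 + N) = (32293 + 2*(32 + 72 - 3*(-174))/(72 - 2*(-174)))/(-13395 + 35018) = (32293 + 2*(32 + 72 + 522)/(72 + 348))/21623 = (32293 + 2*626/420)*(1/21623) = (32293 + 2*(1/420)*626)*(1/21623) = (32293 + 313/105)*(1/21623) = (3391078/105)*(1/21623) = 3391078/2270415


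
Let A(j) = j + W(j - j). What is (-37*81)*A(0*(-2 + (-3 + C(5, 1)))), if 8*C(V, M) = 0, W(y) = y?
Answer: 0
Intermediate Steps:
C(V, M) = 0 (C(V, M) = (⅛)*0 = 0)
A(j) = j (A(j) = j + (j - j) = j + 0 = j)
(-37*81)*A(0*(-2 + (-3 + C(5, 1)))) = (-37*81)*(0*(-2 + (-3 + 0))) = -0*(-2 - 3) = -0*(-5) = -2997*0 = 0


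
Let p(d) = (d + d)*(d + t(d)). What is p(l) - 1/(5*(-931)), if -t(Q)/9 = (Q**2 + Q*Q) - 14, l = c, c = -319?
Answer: 5440514761991/4655 ≈ 1.1687e+9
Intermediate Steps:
l = -319
t(Q) = 126 - 18*Q**2 (t(Q) = -9*((Q**2 + Q*Q) - 14) = -9*((Q**2 + Q**2) - 14) = -9*(2*Q**2 - 14) = -9*(-14 + 2*Q**2) = 126 - 18*Q**2)
p(d) = 2*d*(126 + d - 18*d**2) (p(d) = (d + d)*(d + (126 - 18*d**2)) = (2*d)*(126 + d - 18*d**2) = 2*d*(126 + d - 18*d**2))
p(l) - 1/(5*(-931)) = 2*(-319)*(126 - 319 - 18*(-319)**2) - 1/(5*(-931)) = 2*(-319)*(126 - 319 - 18*101761) - 1/(-4655) = 2*(-319)*(126 - 319 - 1831698) - 1*(-1/4655) = 2*(-319)*(-1831891) + 1/4655 = 1168746458 + 1/4655 = 5440514761991/4655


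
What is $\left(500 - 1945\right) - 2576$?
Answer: $-4021$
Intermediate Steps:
$\left(500 - 1945\right) - 2576 = -1445 - 2576 = -4021$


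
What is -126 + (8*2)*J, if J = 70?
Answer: 994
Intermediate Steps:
-126 + (8*2)*J = -126 + (8*2)*70 = -126 + 16*70 = -126 + 1120 = 994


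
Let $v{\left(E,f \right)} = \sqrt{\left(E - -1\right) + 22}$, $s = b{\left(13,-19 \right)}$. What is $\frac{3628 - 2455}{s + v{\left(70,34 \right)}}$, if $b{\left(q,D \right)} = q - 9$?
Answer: $- \frac{4692}{77} + \frac{1173 \sqrt{93}}{77} \approx 85.974$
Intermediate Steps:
$b{\left(q,D \right)} = -9 + q$
$s = 4$ ($s = -9 + 13 = 4$)
$v{\left(E,f \right)} = \sqrt{23 + E}$ ($v{\left(E,f \right)} = \sqrt{\left(E + 1\right) + 22} = \sqrt{\left(1 + E\right) + 22} = \sqrt{23 + E}$)
$\frac{3628 - 2455}{s + v{\left(70,34 \right)}} = \frac{3628 - 2455}{4 + \sqrt{23 + 70}} = \frac{3628 - 2455}{4 + \sqrt{93}} = \frac{1173}{4 + \sqrt{93}}$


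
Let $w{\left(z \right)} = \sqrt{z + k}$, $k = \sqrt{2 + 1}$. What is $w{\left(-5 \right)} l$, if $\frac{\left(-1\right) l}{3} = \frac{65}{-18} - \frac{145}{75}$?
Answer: $\frac{499 \sqrt{-5 + \sqrt{3}}}{30} \approx 30.069 i$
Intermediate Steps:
$k = \sqrt{3} \approx 1.732$
$w{\left(z \right)} = \sqrt{z + \sqrt{3}}$
$l = \frac{499}{30}$ ($l = - 3 \left(\frac{65}{-18} - \frac{145}{75}\right) = - 3 \left(65 \left(- \frac{1}{18}\right) - \frac{29}{15}\right) = - 3 \left(- \frac{65}{18} - \frac{29}{15}\right) = \left(-3\right) \left(- \frac{499}{90}\right) = \frac{499}{30} \approx 16.633$)
$w{\left(-5 \right)} l = \sqrt{-5 + \sqrt{3}} \cdot \frac{499}{30} = \frac{499 \sqrt{-5 + \sqrt{3}}}{30}$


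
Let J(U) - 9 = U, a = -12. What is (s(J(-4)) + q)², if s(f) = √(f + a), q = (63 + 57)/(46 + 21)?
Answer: -17023/4489 + 240*I*√7/67 ≈ -3.7922 + 9.4773*I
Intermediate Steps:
q = 120/67 ≈ 1.7910
J(U) = 9 + U
s(f) = √(-12 + f) (s(f) = √(f - 12) = √(-12 + f))
(s(J(-4)) + q)² = (√(-12 + (9 - 4)) + 120/67)² = (√(-12 + 5) + 120/67)² = (√(-7) + 120/67)² = (I*√7 + 120/67)² = (120/67 + I*√7)²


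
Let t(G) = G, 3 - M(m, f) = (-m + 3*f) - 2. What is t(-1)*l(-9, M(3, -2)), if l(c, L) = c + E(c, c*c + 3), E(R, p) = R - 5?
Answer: 23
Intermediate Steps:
M(m, f) = 5 + m - 3*f (M(m, f) = 3 - ((-m + 3*f) - 2) = 3 - (-2 - m + 3*f) = 3 + (2 + m - 3*f) = 5 + m - 3*f)
E(R, p) = -5 + R
l(c, L) = -5 + 2*c (l(c, L) = c + (-5 + c) = -5 + 2*c)
t(-1)*l(-9, M(3, -2)) = -(-5 + 2*(-9)) = -(-5 - 18) = -1*(-23) = 23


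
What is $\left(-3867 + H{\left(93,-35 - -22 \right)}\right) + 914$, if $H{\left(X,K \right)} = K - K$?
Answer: $-2953$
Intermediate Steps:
$H{\left(X,K \right)} = 0$
$\left(-3867 + H{\left(93,-35 - -22 \right)}\right) + 914 = \left(-3867 + 0\right) + 914 = -3867 + 914 = -2953$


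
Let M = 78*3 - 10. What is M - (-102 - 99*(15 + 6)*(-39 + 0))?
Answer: -80755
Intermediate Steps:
M = 224 (M = 234 - 10 = 224)
M - (-102 - 99*(15 + 6)*(-39 + 0)) = 224 - (-102 - 99*(15 + 6)*(-39 + 0)) = 224 - (-102 - 2079*(-39)) = 224 - (-102 - 99*(-819)) = 224 - (-102 + 81081) = 224 - 1*80979 = 224 - 80979 = -80755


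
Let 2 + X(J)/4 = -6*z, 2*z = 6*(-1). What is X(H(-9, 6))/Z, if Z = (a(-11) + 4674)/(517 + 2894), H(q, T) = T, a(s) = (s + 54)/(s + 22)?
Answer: 2401344/51457 ≈ 46.667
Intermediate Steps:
z = -3 (z = (6*(-1))/2 = (½)*(-6) = -3)
a(s) = (54 + s)/(22 + s)
Z = 51457/37521 (Z = ((54 - 11)/(22 - 11) + 4674)/(517 + 2894) = (43/11 + 4674)/3411 = ((1/11)*43 + 4674)*(1/3411) = (43/11 + 4674)*(1/3411) = (51457/11)*(1/3411) = 51457/37521 ≈ 1.3714)
X(J) = 64 (X(J) = -8 + 4*(-6*(-3)) = -8 + 4*18 = -8 + 72 = 64)
X(H(-9, 6))/Z = 64/(51457/37521) = 64*(37521/51457) = 2401344/51457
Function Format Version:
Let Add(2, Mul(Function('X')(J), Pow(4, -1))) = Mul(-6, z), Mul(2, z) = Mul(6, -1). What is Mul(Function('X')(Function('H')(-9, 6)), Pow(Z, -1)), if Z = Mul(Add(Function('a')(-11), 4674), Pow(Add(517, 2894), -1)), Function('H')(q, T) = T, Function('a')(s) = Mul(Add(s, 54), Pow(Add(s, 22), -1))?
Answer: Rational(2401344, 51457) ≈ 46.667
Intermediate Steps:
z = -3 (z = Mul(Rational(1, 2), Mul(6, -1)) = Mul(Rational(1, 2), -6) = -3)
Function('a')(s) = Mul(Pow(Add(22, s), -1), Add(54, s)) (Function('a')(s) = Mul(Add(54, s), Pow(Add(22, s), -1)) = Mul(Pow(Add(22, s), -1), Add(54, s)))
Z = Rational(51457, 37521) (Z = Mul(Add(Mul(Pow(Add(22, -11), -1), Add(54, -11)), 4674), Pow(Add(517, 2894), -1)) = Mul(Add(Mul(Pow(11, -1), 43), 4674), Pow(3411, -1)) = Mul(Add(Mul(Rational(1, 11), 43), 4674), Rational(1, 3411)) = Mul(Add(Rational(43, 11), 4674), Rational(1, 3411)) = Mul(Rational(51457, 11), Rational(1, 3411)) = Rational(51457, 37521) ≈ 1.3714)
Function('X')(J) = 64 (Function('X')(J) = Add(-8, Mul(4, Mul(-6, -3))) = Add(-8, Mul(4, 18)) = Add(-8, 72) = 64)
Mul(Function('X')(Function('H')(-9, 6)), Pow(Z, -1)) = Mul(64, Pow(Rational(51457, 37521), -1)) = Mul(64, Rational(37521, 51457)) = Rational(2401344, 51457)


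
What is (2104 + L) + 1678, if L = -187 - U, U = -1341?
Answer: 4936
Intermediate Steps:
L = 1154 (L = -187 - 1*(-1341) = -187 + 1341 = 1154)
(2104 + L) + 1678 = (2104 + 1154) + 1678 = 3258 + 1678 = 4936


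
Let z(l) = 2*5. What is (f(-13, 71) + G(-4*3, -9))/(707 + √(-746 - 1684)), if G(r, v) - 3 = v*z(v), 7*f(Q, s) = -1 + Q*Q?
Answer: -44541/502279 + 567*I*√30/502279 ≈ -0.088678 + 0.006183*I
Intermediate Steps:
z(l) = 10
f(Q, s) = -⅐ + Q²/7 (f(Q, s) = (-1 + Q*Q)/7 = (-1 + Q²)/7 = -⅐ + Q²/7)
G(r, v) = 3 + 10*v (G(r, v) = 3 + v*10 = 3 + 10*v)
(f(-13, 71) + G(-4*3, -9))/(707 + √(-746 - 1684)) = ((-⅐ + (⅐)*(-13)²) + (3 + 10*(-9)))/(707 + √(-746 - 1684)) = ((-⅐ + (⅐)*169) + (3 - 90))/(707 + √(-2430)) = ((-⅐ + 169/7) - 87)/(707 + 9*I*√30) = (24 - 87)/(707 + 9*I*√30) = -63/(707 + 9*I*√30)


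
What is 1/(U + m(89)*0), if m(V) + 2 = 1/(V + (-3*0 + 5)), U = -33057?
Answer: -1/33057 ≈ -3.0251e-5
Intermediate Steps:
m(V) = -2 + 1/(5 + V) (m(V) = -2 + 1/(V + (-3*0 + 5)) = -2 + 1/(V + (0 + 5)) = -2 + 1/(V + 5) = -2 + 1/(5 + V))
1/(U + m(89)*0) = 1/(-33057 + ((-9 - 2*89)/(5 + 89))*0) = 1/(-33057 + ((-9 - 178)/94)*0) = 1/(-33057 + ((1/94)*(-187))*0) = 1/(-33057 - 187/94*0) = 1/(-33057 + 0) = 1/(-33057) = -1/33057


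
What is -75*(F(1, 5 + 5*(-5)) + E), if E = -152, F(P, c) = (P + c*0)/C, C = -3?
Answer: 11425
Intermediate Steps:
F(P, c) = -P/3 (F(P, c) = (P + c*0)/(-3) = (P + 0)*(-1/3) = P*(-1/3) = -P/3)
-75*(F(1, 5 + 5*(-5)) + E) = -75*(-1/3*1 - 152) = -75*(-1/3 - 152) = -75*(-457/3) = 11425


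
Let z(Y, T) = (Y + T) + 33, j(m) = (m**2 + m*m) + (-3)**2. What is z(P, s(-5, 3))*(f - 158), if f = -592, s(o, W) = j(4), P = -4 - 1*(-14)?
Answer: -63000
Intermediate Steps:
P = 10 (P = -4 + 14 = 10)
j(m) = 9 + 2*m**2 (j(m) = (m**2 + m**2) + 9 = 2*m**2 + 9 = 9 + 2*m**2)
s(o, W) = 41 (s(o, W) = 9 + 2*4**2 = 9 + 2*16 = 9 + 32 = 41)
z(Y, T) = 33 + T + Y (z(Y, T) = (T + Y) + 33 = 33 + T + Y)
z(P, s(-5, 3))*(f - 158) = (33 + 41 + 10)*(-592 - 158) = 84*(-750) = -63000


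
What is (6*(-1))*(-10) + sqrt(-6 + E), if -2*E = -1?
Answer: 60 + I*sqrt(22)/2 ≈ 60.0 + 2.3452*I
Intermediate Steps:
E = 1/2 (E = -1/2*(-1) = 1/2 ≈ 0.50000)
(6*(-1))*(-10) + sqrt(-6 + E) = (6*(-1))*(-10) + sqrt(-6 + 1/2) = -6*(-10) + sqrt(-11/2) = 60 + I*sqrt(22)/2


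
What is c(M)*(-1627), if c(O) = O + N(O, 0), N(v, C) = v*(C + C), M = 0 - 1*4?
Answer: 6508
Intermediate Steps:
M = -4 (M = 0 - 4 = -4)
N(v, C) = 2*C*v (N(v, C) = v*(2*C) = 2*C*v)
c(O) = O (c(O) = O + 2*0*O = O + 0 = O)
c(M)*(-1627) = -4*(-1627) = 6508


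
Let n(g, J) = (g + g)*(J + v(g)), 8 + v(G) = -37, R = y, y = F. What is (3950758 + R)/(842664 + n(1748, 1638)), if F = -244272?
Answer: 1853243/3205896 ≈ 0.57807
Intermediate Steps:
y = -244272
R = -244272
v(G) = -45 (v(G) = -8 - 37 = -45)
n(g, J) = 2*g*(-45 + J) (n(g, J) = (g + g)*(J - 45) = (2*g)*(-45 + J) = 2*g*(-45 + J))
(3950758 + R)/(842664 + n(1748, 1638)) = (3950758 - 244272)/(842664 + 2*1748*(-45 + 1638)) = 3706486/(842664 + 2*1748*1593) = 3706486/(842664 + 5569128) = 3706486/6411792 = 3706486*(1/6411792) = 1853243/3205896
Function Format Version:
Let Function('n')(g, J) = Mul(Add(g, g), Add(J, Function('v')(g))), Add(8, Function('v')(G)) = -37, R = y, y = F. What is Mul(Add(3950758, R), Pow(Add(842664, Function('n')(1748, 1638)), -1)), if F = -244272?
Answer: Rational(1853243, 3205896) ≈ 0.57807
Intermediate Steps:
y = -244272
R = -244272
Function('v')(G) = -45 (Function('v')(G) = Add(-8, -37) = -45)
Function('n')(g, J) = Mul(2, g, Add(-45, J)) (Function('n')(g, J) = Mul(Add(g, g), Add(J, -45)) = Mul(Mul(2, g), Add(-45, J)) = Mul(2, g, Add(-45, J)))
Mul(Add(3950758, R), Pow(Add(842664, Function('n')(1748, 1638)), -1)) = Mul(Add(3950758, -244272), Pow(Add(842664, Mul(2, 1748, Add(-45, 1638))), -1)) = Mul(3706486, Pow(Add(842664, Mul(2, 1748, 1593)), -1)) = Mul(3706486, Pow(Add(842664, 5569128), -1)) = Mul(3706486, Pow(6411792, -1)) = Mul(3706486, Rational(1, 6411792)) = Rational(1853243, 3205896)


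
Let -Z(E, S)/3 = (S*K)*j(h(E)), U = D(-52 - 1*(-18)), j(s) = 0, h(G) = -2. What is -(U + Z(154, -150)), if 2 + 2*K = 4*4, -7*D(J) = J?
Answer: -34/7 ≈ -4.8571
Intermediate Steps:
D(J) = -J/7
K = 7 (K = -1 + (4*4)/2 = -1 + (1/2)*16 = -1 + 8 = 7)
U = 34/7 (U = -(-52 - 1*(-18))/7 = -(-52 + 18)/7 = -1/7*(-34) = 34/7 ≈ 4.8571)
Z(E, S) = 0 (Z(E, S) = -3*S*7*0 = -3*7*S*0 = -3*0 = 0)
-(U + Z(154, -150)) = -(34/7 + 0) = -1*34/7 = -34/7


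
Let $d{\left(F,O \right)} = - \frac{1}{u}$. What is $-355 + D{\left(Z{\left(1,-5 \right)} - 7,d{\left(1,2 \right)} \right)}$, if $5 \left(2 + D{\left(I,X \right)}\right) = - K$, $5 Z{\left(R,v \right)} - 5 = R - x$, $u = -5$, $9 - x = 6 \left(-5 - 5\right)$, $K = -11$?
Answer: $- \frac{1774}{5} \approx -354.8$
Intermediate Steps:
$x = 69$ ($x = 9 - 6 \left(-5 - 5\right) = 9 - 6 \left(-10\right) = 9 - -60 = 9 + 60 = 69$)
$Z{\left(R,v \right)} = - \frac{64}{5} + \frac{R}{5}$ ($Z{\left(R,v \right)} = 1 + \frac{R - 69}{5} = 1 + \frac{-69 + R}{5} = 1 + \left(- \frac{69}{5} + \frac{R}{5}\right) = - \frac{64}{5} + \frac{R}{5}$)
$d{\left(F,O \right)} = \frac{1}{5}$ ($d{\left(F,O \right)} = - \frac{1}{-5} = \left(-1\right) \left(- \frac{1}{5}\right) = \frac{1}{5}$)
$D{\left(I,X \right)} = \frac{1}{5}$ ($D{\left(I,X \right)} = -2 + \frac{\left(-1\right) \left(-11\right)}{5} = -2 + \frac{1}{5} \cdot 11 = -2 + \frac{11}{5} = \frac{1}{5}$)
$-355 + D{\left(Z{\left(1,-5 \right)} - 7,d{\left(1,2 \right)} \right)} = -355 + \frac{1}{5} = - \frac{1774}{5}$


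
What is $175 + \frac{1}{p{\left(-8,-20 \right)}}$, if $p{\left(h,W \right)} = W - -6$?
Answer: $\frac{2449}{14} \approx 174.93$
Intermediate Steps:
$p{\left(h,W \right)} = 6 + W$ ($p{\left(h,W \right)} = W + 6 = 6 + W$)
$175 + \frac{1}{p{\left(-8,-20 \right)}} = 175 + \frac{1}{6 - 20} = 175 + \frac{1}{-14} = 175 - \frac{1}{14} = \frac{2449}{14}$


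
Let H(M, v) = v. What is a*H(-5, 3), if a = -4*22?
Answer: -264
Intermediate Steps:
a = -88
a*H(-5, 3) = -88*3 = -264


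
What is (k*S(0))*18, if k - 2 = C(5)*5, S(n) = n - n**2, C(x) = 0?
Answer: 0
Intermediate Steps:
k = 2 (k = 2 + 0*5 = 2 + 0 = 2)
(k*S(0))*18 = (2*(0*(1 - 1*0)))*18 = (2*(0*(1 + 0)))*18 = (2*(0*1))*18 = (2*0)*18 = 0*18 = 0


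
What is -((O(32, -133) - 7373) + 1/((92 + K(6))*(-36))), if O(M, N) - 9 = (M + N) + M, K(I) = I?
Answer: 26223625/3528 ≈ 7433.0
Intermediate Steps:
O(M, N) = 9 + N + 2*M (O(M, N) = 9 + ((M + N) + M) = 9 + (N + 2*M) = 9 + N + 2*M)
-((O(32, -133) - 7373) + 1/((92 + K(6))*(-36))) = -(((9 - 133 + 2*32) - 7373) + 1/((92 + 6)*(-36))) = -(((9 - 133 + 64) - 7373) + 1/(98*(-36))) = -((-60 - 7373) + 1/(-3528)) = -(-7433 - 1/3528) = -1*(-26223625/3528) = 26223625/3528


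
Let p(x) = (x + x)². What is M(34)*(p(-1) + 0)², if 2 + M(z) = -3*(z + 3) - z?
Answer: -2352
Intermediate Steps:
p(x) = 4*x² (p(x) = (2*x)² = 4*x²)
M(z) = -11 - 4*z (M(z) = -2 + (-3*(z + 3) - z) = -2 + (-3*(3 + z) - z) = -2 + ((-9 - 3*z) - z) = -2 + (-9 - 4*z) = -11 - 4*z)
M(34)*(p(-1) + 0)² = (-11 - 4*34)*(4*(-1)² + 0)² = (-11 - 136)*(4*1 + 0)² = -147*(4 + 0)² = -147*4² = -147*16 = -2352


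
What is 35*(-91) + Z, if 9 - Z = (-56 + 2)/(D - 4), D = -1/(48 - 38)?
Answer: -130756/41 ≈ -3189.2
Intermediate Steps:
D = -⅒ (D = -1/10 = -1*⅒ = -⅒ ≈ -0.10000)
Z = -171/41 (Z = 9 - (-56 + 2)/(-⅒ - 4) = 9 - (-54)/(-41/10) = 9 - (-54)*(-10)/41 = 9 - 1*540/41 = 9 - 540/41 = -171/41 ≈ -4.1707)
35*(-91) + Z = 35*(-91) - 171/41 = -3185 - 171/41 = -130756/41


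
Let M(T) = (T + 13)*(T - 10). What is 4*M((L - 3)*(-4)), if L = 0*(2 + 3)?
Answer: 200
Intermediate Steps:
L = 0 (L = 0*5 = 0)
M(T) = (-10 + T)*(13 + T) (M(T) = (13 + T)*(-10 + T) = (-10 + T)*(13 + T))
4*M((L - 3)*(-4)) = 4*(-130 + ((0 - 3)*(-4))² + 3*((0 - 3)*(-4))) = 4*(-130 + (-3*(-4))² + 3*(-3*(-4))) = 4*(-130 + 12² + 3*12) = 4*(-130 + 144 + 36) = 4*50 = 200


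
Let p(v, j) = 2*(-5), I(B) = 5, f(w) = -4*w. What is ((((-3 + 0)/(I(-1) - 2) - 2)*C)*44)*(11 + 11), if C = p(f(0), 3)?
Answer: 29040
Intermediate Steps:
p(v, j) = -10
C = -10
((((-3 + 0)/(I(-1) - 2) - 2)*C)*44)*(11 + 11) = ((((-3 + 0)/(5 - 2) - 2)*(-10))*44)*(11 + 11) = (((-3/3 - 2)*(-10))*44)*22 = (((-3*⅓ - 2)*(-10))*44)*22 = (((-1 - 2)*(-10))*44)*22 = (-3*(-10)*44)*22 = (30*44)*22 = 1320*22 = 29040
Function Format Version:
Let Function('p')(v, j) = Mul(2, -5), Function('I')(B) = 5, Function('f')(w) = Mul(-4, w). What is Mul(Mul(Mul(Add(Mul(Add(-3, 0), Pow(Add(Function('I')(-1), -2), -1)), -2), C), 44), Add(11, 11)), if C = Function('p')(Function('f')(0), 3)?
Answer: 29040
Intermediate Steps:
Function('p')(v, j) = -10
C = -10
Mul(Mul(Mul(Add(Mul(Add(-3, 0), Pow(Add(Function('I')(-1), -2), -1)), -2), C), 44), Add(11, 11)) = Mul(Mul(Mul(Add(Mul(Add(-3, 0), Pow(Add(5, -2), -1)), -2), -10), 44), Add(11, 11)) = Mul(Mul(Mul(Add(Mul(-3, Pow(3, -1)), -2), -10), 44), 22) = Mul(Mul(Mul(Add(Mul(-3, Rational(1, 3)), -2), -10), 44), 22) = Mul(Mul(Mul(Add(-1, -2), -10), 44), 22) = Mul(Mul(Mul(-3, -10), 44), 22) = Mul(Mul(30, 44), 22) = Mul(1320, 22) = 29040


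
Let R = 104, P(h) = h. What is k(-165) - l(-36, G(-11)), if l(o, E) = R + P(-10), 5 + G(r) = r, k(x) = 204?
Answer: 110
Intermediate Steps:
G(r) = -5 + r
l(o, E) = 94 (l(o, E) = 104 - 10 = 94)
k(-165) - l(-36, G(-11)) = 204 - 1*94 = 204 - 94 = 110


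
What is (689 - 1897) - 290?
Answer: -1498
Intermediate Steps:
(689 - 1897) - 290 = -1208 - 290 = -1498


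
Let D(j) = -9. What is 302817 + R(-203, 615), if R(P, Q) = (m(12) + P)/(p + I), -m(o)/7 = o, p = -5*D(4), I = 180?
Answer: 68133538/225 ≈ 3.0282e+5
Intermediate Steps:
p = 45 (p = -5*(-9) = 45)
m(o) = -7*o
R(P, Q) = -28/75 + P/225 (R(P, Q) = (-7*12 + P)/(45 + 180) = (-84 + P)/225 = (-84 + P)*(1/225) = -28/75 + P/225)
302817 + R(-203, 615) = 302817 + (-28/75 + (1/225)*(-203)) = 302817 + (-28/75 - 203/225) = 302817 - 287/225 = 68133538/225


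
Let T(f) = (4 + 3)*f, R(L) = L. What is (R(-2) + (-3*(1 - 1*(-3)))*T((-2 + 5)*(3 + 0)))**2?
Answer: 574564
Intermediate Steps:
T(f) = 7*f
(R(-2) + (-3*(1 - 1*(-3)))*T((-2 + 5)*(3 + 0)))**2 = (-2 + (-3*(1 - 1*(-3)))*(7*((-2 + 5)*(3 + 0))))**2 = (-2 + (-3*(1 + 3))*(7*(3*3)))**2 = (-2 + (-3*4)*(7*9))**2 = (-2 - 12*63)**2 = (-2 - 756)**2 = (-758)**2 = 574564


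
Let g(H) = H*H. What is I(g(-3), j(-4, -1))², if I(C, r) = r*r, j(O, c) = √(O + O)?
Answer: 64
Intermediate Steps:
g(H) = H²
j(O, c) = √2*√O (j(O, c) = √(2*O) = √2*√O)
I(C, r) = r²
I(g(-3), j(-4, -1))² = ((√2*√(-4))²)² = ((√2*(2*I))²)² = ((2*I*√2)²)² = (-8)² = 64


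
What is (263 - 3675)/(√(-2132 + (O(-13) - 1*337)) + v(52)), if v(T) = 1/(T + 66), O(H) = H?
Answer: 402616*I/(-I + 118*√2482) ≈ -0.01165 + 68.487*I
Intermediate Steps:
v(T) = 1/(66 + T)
(263 - 3675)/(√(-2132 + (O(-13) - 1*337)) + v(52)) = (263 - 3675)/(√(-2132 + (-13 - 1*337)) + 1/(66 + 52)) = -3412/(√(-2132 + (-13 - 337)) + 1/118) = -3412/(√(-2132 - 350) + 1/118) = -3412/(√(-2482) + 1/118) = -3412/(I*√2482 + 1/118) = -3412/(1/118 + I*√2482)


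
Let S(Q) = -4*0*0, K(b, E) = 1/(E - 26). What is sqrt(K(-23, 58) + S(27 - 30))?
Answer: sqrt(2)/8 ≈ 0.17678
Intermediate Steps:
K(b, E) = 1/(-26 + E)
S(Q) = 0 (S(Q) = 0*0 = 0)
sqrt(K(-23, 58) + S(27 - 30)) = sqrt(1/(-26 + 58) + 0) = sqrt(1/32 + 0) = sqrt(1/32) = sqrt(2)/8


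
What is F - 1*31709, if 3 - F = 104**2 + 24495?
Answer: -67017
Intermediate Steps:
F = -35308 (F = 3 - (104**2 + 24495) = 3 - (10816 + 24495) = 3 - 1*35311 = 3 - 35311 = -35308)
F - 1*31709 = -35308 - 1*31709 = -35308 - 31709 = -67017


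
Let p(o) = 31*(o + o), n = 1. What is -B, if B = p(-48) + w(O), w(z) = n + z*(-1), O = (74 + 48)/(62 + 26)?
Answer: 130961/44 ≈ 2976.4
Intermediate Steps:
O = 61/44 (O = 122/88 = 122*(1/88) = 61/44 ≈ 1.3864)
w(z) = 1 - z (w(z) = 1 + z*(-1) = 1 - z)
p(o) = 62*o (p(o) = 31*(2*o) = 62*o)
B = -130961/44 (B = 62*(-48) + (1 - 1*61/44) = -2976 + (1 - 61/44) = -2976 - 17/44 = -130961/44 ≈ -2976.4)
-B = -1*(-130961/44) = 130961/44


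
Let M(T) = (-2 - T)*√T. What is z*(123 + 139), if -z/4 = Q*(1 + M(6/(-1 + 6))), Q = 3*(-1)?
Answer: 3144 - 50304*√30/25 ≈ -7877.1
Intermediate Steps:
M(T) = √T*(-2 - T)
Q = -3
z = 12 - 192*√30/25 (z = -(-12)*(1 + √(6/(-1 + 6))*(-2 - 6/(-1 + 6))) = -(-12)*(1 + √(6/5)*(-2 - 6/5)) = -(-12)*(1 + √((⅕)*6)*(-2 - 6/5)) = -(-12)*(1 + √(6/5)*(-2 - 1*6/5)) = -(-12)*(1 + (√30/5)*(-2 - 6/5)) = -(-12)*(1 + (√30/5)*(-16/5)) = -(-12)*(1 - 16*√30/25) = -4*(-3 + 48*√30/25) = 12 - 192*√30/25 ≈ -30.065)
z*(123 + 139) = (12 - 192*√30/25)*(123 + 139) = (12 - 192*√30/25)*262 = 3144 - 50304*√30/25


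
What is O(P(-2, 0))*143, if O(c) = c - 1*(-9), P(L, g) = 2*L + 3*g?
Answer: 715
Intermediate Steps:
O(c) = 9 + c (O(c) = c + 9 = 9 + c)
O(P(-2, 0))*143 = (9 + (2*(-2) + 3*0))*143 = (9 + (-4 + 0))*143 = (9 - 4)*143 = 5*143 = 715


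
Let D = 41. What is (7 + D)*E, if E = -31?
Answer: -1488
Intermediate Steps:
(7 + D)*E = (7 + 41)*(-31) = 48*(-31) = -1488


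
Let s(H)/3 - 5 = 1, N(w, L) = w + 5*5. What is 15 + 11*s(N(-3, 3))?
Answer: 213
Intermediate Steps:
N(w, L) = 25 + w (N(w, L) = w + 25 = 25 + w)
s(H) = 18 (s(H) = 15 + 3*1 = 15 + 3 = 18)
15 + 11*s(N(-3, 3)) = 15 + 11*18 = 15 + 198 = 213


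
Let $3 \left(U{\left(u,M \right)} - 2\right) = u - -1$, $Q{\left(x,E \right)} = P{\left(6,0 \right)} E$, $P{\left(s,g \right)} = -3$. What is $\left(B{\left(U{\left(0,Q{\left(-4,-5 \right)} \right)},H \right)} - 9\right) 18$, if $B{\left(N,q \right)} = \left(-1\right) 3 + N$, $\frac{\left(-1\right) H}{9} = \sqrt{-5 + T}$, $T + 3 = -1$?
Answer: $-174$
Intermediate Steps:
$T = -4$ ($T = -3 - 1 = -4$)
$Q{\left(x,E \right)} = - 3 E$
$U{\left(u,M \right)} = \frac{7}{3} + \frac{u}{3}$ ($U{\left(u,M \right)} = 2 + \frac{u - -1}{3} = 2 + \frac{u + 1}{3} = 2 + \frac{1 + u}{3} = 2 + \left(\frac{1}{3} + \frac{u}{3}\right) = \frac{7}{3} + \frac{u}{3}$)
$H = - 27 i$ ($H = - 9 \sqrt{-5 - 4} = - 9 \sqrt{-9} = - 9 \cdot 3 i = - 27 i \approx - 27.0 i$)
$B{\left(N,q \right)} = -3 + N$
$\left(B{\left(U{\left(0,Q{\left(-4,-5 \right)} \right)},H \right)} - 9\right) 18 = \left(\left(-3 + \left(\frac{7}{3} + \frac{1}{3} \cdot 0\right)\right) - 9\right) 18 = \left(\left(-3 + \left(\frac{7}{3} + 0\right)\right) - 9\right) 18 = \left(\left(-3 + \frac{7}{3}\right) - 9\right) 18 = \left(- \frac{2}{3} - 9\right) 18 = \left(- \frac{29}{3}\right) 18 = -174$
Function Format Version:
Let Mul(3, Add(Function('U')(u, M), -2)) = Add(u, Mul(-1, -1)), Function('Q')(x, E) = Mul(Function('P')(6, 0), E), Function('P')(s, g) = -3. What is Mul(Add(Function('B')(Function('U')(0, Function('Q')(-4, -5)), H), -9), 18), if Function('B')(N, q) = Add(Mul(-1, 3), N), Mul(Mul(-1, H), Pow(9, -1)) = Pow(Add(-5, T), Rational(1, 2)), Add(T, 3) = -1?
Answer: -174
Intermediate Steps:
T = -4 (T = Add(-3, -1) = -4)
Function('Q')(x, E) = Mul(-3, E)
Function('U')(u, M) = Add(Rational(7, 3), Mul(Rational(1, 3), u)) (Function('U')(u, M) = Add(2, Mul(Rational(1, 3), Add(u, Mul(-1, -1)))) = Add(2, Mul(Rational(1, 3), Add(u, 1))) = Add(2, Mul(Rational(1, 3), Add(1, u))) = Add(2, Add(Rational(1, 3), Mul(Rational(1, 3), u))) = Add(Rational(7, 3), Mul(Rational(1, 3), u)))
H = Mul(-27, I) (H = Mul(-9, Pow(Add(-5, -4), Rational(1, 2))) = Mul(-9, Pow(-9, Rational(1, 2))) = Mul(-9, Mul(3, I)) = Mul(-27, I) ≈ Mul(-27.000, I))
Function('B')(N, q) = Add(-3, N)
Mul(Add(Function('B')(Function('U')(0, Function('Q')(-4, -5)), H), -9), 18) = Mul(Add(Add(-3, Add(Rational(7, 3), Mul(Rational(1, 3), 0))), -9), 18) = Mul(Add(Add(-3, Add(Rational(7, 3), 0)), -9), 18) = Mul(Add(Add(-3, Rational(7, 3)), -9), 18) = Mul(Add(Rational(-2, 3), -9), 18) = Mul(Rational(-29, 3), 18) = -174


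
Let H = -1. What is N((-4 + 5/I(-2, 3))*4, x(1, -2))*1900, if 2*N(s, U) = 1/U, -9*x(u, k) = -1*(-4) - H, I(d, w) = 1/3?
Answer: -1710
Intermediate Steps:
I(d, w) = ⅓
x(u, k) = -5/9 (x(u, k) = -(-1*(-4) - 1*(-1))/9 = -(4 + 1)/9 = -⅑*5 = -5/9)
N(s, U) = 1/(2*U)
N((-4 + 5/I(-2, 3))*4, x(1, -2))*1900 = (1/(2*(-5/9)))*1900 = ((½)*(-9/5))*1900 = -9/10*1900 = -1710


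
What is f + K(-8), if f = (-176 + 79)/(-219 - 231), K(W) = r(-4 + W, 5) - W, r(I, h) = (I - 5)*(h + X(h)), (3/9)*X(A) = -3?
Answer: 34297/450 ≈ 76.216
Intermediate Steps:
X(A) = -9 (X(A) = 3*(-3) = -9)
r(I, h) = (-9 + h)*(-5 + I) (r(I, h) = (I - 5)*(h - 9) = (-5 + I)*(-9 + h) = (-9 + h)*(-5 + I))
K(W) = 36 - 5*W (K(W) = (45 - 9*(-4 + W) - 5*5 + (-4 + W)*5) - W = (45 + (36 - 9*W) - 25 + (-20 + 5*W)) - W = (36 - 4*W) - W = 36 - 5*W)
f = 97/450 (f = -97/(-450) = -97*(-1/450) = 97/450 ≈ 0.21556)
f + K(-8) = 97/450 + (36 - 5*(-8)) = 97/450 + (36 + 40) = 97/450 + 76 = 34297/450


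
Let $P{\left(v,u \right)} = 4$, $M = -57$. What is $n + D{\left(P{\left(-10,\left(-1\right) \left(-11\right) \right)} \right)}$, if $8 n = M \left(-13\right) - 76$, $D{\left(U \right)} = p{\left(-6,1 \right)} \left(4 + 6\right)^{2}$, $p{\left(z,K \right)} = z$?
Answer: $- \frac{4135}{8} \approx -516.88$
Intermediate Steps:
$D{\left(U \right)} = -600$ ($D{\left(U \right)} = - 6 \left(4 + 6\right)^{2} = - 6 \cdot 10^{2} = \left(-6\right) 100 = -600$)
$n = \frac{665}{8}$ ($n = \frac{\left(-57\right) \left(-13\right) - 76}{8} = \frac{741 - 76}{8} = \frac{1}{8} \cdot 665 = \frac{665}{8} \approx 83.125$)
$n + D{\left(P{\left(-10,\left(-1\right) \left(-11\right) \right)} \right)} = \frac{665}{8} - 600 = - \frac{4135}{8}$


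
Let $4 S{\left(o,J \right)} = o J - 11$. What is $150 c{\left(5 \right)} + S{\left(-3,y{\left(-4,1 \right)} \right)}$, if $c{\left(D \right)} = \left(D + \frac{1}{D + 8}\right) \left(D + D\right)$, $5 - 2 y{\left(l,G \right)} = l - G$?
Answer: $\frac{197831}{26} \approx 7608.9$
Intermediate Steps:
$y{\left(l,G \right)} = \frac{5}{2} + \frac{G}{2} - \frac{l}{2}$ ($y{\left(l,G \right)} = \frac{5}{2} - \frac{l - G}{2} = \frac{5}{2} + \left(\frac{G}{2} - \frac{l}{2}\right) = \frac{5}{2} + \frac{G}{2} - \frac{l}{2}$)
$S{\left(o,J \right)} = - \frac{11}{4} + \frac{J o}{4}$ ($S{\left(o,J \right)} = \frac{o J - 11}{4} = \frac{J o - 11}{4} = \frac{-11 + J o}{4} = - \frac{11}{4} + \frac{J o}{4}$)
$c{\left(D \right)} = 2 D \left(D + \frac{1}{8 + D}\right)$ ($c{\left(D \right)} = \left(D + \frac{1}{8 + D}\right) 2 D = 2 D \left(D + \frac{1}{8 + D}\right)$)
$150 c{\left(5 \right)} + S{\left(-3,y{\left(-4,1 \right)} \right)} = 150 \cdot 2 \cdot 5 \frac{1}{8 + 5} \left(1 + 5^{2} + 8 \cdot 5\right) + \left(- \frac{11}{4} + \frac{1}{4} \left(\frac{5}{2} + \frac{1}{2} \cdot 1 - -2\right) \left(-3\right)\right) = 150 \cdot 2 \cdot 5 \cdot \frac{1}{13} \left(1 + 25 + 40\right) + \left(- \frac{11}{4} + \frac{1}{4} \left(\frac{5}{2} + \frac{1}{2} + 2\right) \left(-3\right)\right) = 150 \cdot 2 \cdot 5 \cdot \frac{1}{13} \cdot 66 + \left(- \frac{11}{4} + \frac{1}{4} \cdot 5 \left(-3\right)\right) = 150 \cdot \frac{660}{13} - \frac{13}{2} = \frac{99000}{13} - \frac{13}{2} = \frac{197831}{26}$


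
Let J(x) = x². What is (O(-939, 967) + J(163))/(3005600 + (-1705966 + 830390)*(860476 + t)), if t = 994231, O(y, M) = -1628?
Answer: -24941/1623933930632 ≈ -1.5358e-8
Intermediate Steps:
(O(-939, 967) + J(163))/(3005600 + (-1705966 + 830390)*(860476 + t)) = (-1628 + 163²)/(3005600 + (-1705966 + 830390)*(860476 + 994231)) = (-1628 + 26569)/(3005600 - 875576*1854707) = 24941/(3005600 - 1623936936232) = 24941/(-1623933930632) = 24941*(-1/1623933930632) = -24941/1623933930632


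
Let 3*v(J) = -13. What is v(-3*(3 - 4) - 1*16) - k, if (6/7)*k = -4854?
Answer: 16976/3 ≈ 5658.7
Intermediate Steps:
k = -5663 (k = (7/6)*(-4854) = -5663)
v(J) = -13/3 (v(J) = (⅓)*(-13) = -13/3)
v(-3*(3 - 4) - 1*16) - k = -13/3 - 1*(-5663) = -13/3 + 5663 = 16976/3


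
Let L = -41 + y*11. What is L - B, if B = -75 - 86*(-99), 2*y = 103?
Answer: -15827/2 ≈ -7913.5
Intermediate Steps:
y = 103/2 (y = (1/2)*103 = 103/2 ≈ 51.500)
L = 1051/2 (L = -41 + (103/2)*11 = -41 + 1133/2 = 1051/2 ≈ 525.50)
B = 8439 (B = -75 + 8514 = 8439)
L - B = 1051/2 - 1*8439 = 1051/2 - 8439 = -15827/2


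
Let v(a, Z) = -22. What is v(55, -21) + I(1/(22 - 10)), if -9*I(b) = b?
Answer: -2377/108 ≈ -22.009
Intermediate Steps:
I(b) = -b/9
v(55, -21) + I(1/(22 - 10)) = -22 - 1/(9*(22 - 10)) = -22 - 1/9/12 = -22 - 1/9*1/12 = -22 - 1/108 = -2377/108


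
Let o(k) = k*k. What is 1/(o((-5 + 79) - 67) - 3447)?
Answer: -1/3398 ≈ -0.00029429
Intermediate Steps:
o(k) = k²
1/(o((-5 + 79) - 67) - 3447) = 1/(((-5 + 79) - 67)² - 3447) = 1/((74 - 67)² - 3447) = 1/(7² - 3447) = 1/(49 - 3447) = 1/(-3398) = -1/3398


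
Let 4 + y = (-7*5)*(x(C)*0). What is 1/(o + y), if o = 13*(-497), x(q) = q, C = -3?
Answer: -1/6465 ≈ -0.00015468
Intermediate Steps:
y = -4 (y = -4 + (-7*5)*(-3*0) = -4 - 35*0 = -4 + 0 = -4)
o = -6461
1/(o + y) = 1/(-6461 - 4) = 1/(-6465) = -1/6465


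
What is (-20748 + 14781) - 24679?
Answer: -30646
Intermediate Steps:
(-20748 + 14781) - 24679 = -5967 - 24679 = -30646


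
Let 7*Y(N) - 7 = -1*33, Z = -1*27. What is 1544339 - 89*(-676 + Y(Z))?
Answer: 11233835/7 ≈ 1.6048e+6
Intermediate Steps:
Z = -27
Y(N) = -26/7 (Y(N) = 1 + (-1*33)/7 = 1 + (1/7)*(-33) = 1 - 33/7 = -26/7)
1544339 - 89*(-676 + Y(Z)) = 1544339 - 89*(-676 - 26/7) = 1544339 - 89*(-4758)/7 = 1544339 - 1*(-423462/7) = 1544339 + 423462/7 = 11233835/7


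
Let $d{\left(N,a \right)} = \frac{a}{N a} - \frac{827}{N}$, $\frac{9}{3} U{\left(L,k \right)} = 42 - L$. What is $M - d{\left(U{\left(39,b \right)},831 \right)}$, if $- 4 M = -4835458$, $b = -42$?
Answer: $\frac{2419381}{2} \approx 1.2097 \cdot 10^{6}$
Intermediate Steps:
$U{\left(L,k \right)} = 14 - \frac{L}{3}$ ($U{\left(L,k \right)} = \frac{42 - L}{3} = 14 - \frac{L}{3}$)
$M = \frac{2417729}{2}$ ($M = \left(- \frac{1}{4}\right) \left(-4835458\right) = \frac{2417729}{2} \approx 1.2089 \cdot 10^{6}$)
$d{\left(N,a \right)} = - \frac{826}{N}$ ($d{\left(N,a \right)} = a \frac{1}{N a} - \frac{827}{N} = \frac{1}{N} - \frac{827}{N} = - \frac{826}{N}$)
$M - d{\left(U{\left(39,b \right)},831 \right)} = \frac{2417729}{2} - - \frac{826}{14 - 13} = \frac{2417729}{2} - - \frac{826}{1} = \frac{2417729}{2} - \left(-826\right) 1 = \frac{2417729}{2} - -826 = \frac{2417729}{2} + 826 = \frac{2419381}{2}$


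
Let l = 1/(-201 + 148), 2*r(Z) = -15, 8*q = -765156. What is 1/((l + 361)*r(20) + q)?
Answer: -106/10425297 ≈ -1.0168e-5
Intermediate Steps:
q = -191289/2 (q = (1/8)*(-765156) = -191289/2 ≈ -95645.)
r(Z) = -15/2 (r(Z) = (1/2)*(-15) = -15/2)
l = -1/53 (l = 1/(-53) = -1/53 ≈ -0.018868)
1/((l + 361)*r(20) + q) = 1/((-1/53 + 361)*(-15/2) - 191289/2) = 1/((19132/53)*(-15/2) - 191289/2) = 1/(-143490/53 - 191289/2) = 1/(-10425297/106) = -106/10425297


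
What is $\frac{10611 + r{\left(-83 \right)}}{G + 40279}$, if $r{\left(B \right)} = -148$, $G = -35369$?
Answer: $\frac{10463}{4910} \approx 2.131$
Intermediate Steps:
$\frac{10611 + r{\left(-83 \right)}}{G + 40279} = \frac{10611 - 148}{-35369 + 40279} = \frac{10463}{4910}$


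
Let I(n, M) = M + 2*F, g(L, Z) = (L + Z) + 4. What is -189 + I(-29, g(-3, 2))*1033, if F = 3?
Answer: 9108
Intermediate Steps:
g(L, Z) = 4 + L + Z
I(n, M) = 6 + M (I(n, M) = M + 2*3 = M + 6 = 6 + M)
-189 + I(-29, g(-3, 2))*1033 = -189 + (6 + (4 - 3 + 2))*1033 = -189 + (6 + 3)*1033 = -189 + 9*1033 = -189 + 9297 = 9108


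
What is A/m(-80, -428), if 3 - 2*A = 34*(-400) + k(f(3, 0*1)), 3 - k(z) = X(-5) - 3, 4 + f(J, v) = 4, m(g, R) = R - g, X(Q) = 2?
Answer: -4533/232 ≈ -19.539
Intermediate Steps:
f(J, v) = 0 (f(J, v) = -4 + 4 = 0)
k(z) = 4 (k(z) = 3 - (2 - 3) = 3 - 1*(-1) = 3 + 1 = 4)
A = 13599/2 (A = 3/2 - (34*(-400) + 4)/2 = 3/2 - (-13600 + 4)/2 = 3/2 - ½*(-13596) = 3/2 + 6798 = 13599/2 ≈ 6799.5)
A/m(-80, -428) = 13599/(2*(-428 - 1*(-80))) = 13599/(2*(-428 + 80)) = (13599/2)/(-348) = (13599/2)*(-1/348) = -4533/232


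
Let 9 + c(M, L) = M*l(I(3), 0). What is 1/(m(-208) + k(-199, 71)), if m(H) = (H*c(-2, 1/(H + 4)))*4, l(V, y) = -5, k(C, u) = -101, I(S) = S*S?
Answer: -1/933 ≈ -0.0010718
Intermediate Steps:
I(S) = S²
c(M, L) = -9 - 5*M (c(M, L) = -9 + M*(-5) = -9 - 5*M)
m(H) = 4*H (m(H) = (H*(-9 - 5*(-2)))*4 = (H*(-9 + 10))*4 = (H*1)*4 = H*4 = 4*H)
1/(m(-208) + k(-199, 71)) = 1/(4*(-208) - 101) = 1/(-832 - 101) = 1/(-933) = -1/933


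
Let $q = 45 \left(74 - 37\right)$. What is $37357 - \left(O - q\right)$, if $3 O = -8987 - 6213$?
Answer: $\frac{132266}{3} \approx 44089.0$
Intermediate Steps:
$O = - \frac{15200}{3}$ ($O = \frac{-8987 - 6213}{3} = \frac{1}{3} \left(-15200\right) = - \frac{15200}{3} \approx -5066.7$)
$q = 1665$ ($q = 45 \cdot 37 = 1665$)
$37357 - \left(O - q\right) = 37357 + \left(1665 - - \frac{15200}{3}\right) = 37357 + \left(1665 + \frac{15200}{3}\right) = 37357 + \frac{20195}{3} = \frac{132266}{3}$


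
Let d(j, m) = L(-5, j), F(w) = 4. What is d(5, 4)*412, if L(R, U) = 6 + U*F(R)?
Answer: 10712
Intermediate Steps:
L(R, U) = 6 + 4*U (L(R, U) = 6 + U*4 = 6 + 4*U)
d(j, m) = 6 + 4*j
d(5, 4)*412 = (6 + 4*5)*412 = (6 + 20)*412 = 26*412 = 10712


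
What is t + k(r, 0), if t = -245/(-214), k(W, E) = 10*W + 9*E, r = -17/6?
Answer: -17455/642 ≈ -27.188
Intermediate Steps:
r = -17/6 (r = -17*1/6 = -17/6 ≈ -2.8333)
k(W, E) = 9*E + 10*W
t = 245/214 (t = -245*(-1/214) = 245/214 ≈ 1.1449)
t + k(r, 0) = 245/214 + (9*0 + 10*(-17/6)) = 245/214 + (0 - 85/3) = 245/214 - 85/3 = -17455/642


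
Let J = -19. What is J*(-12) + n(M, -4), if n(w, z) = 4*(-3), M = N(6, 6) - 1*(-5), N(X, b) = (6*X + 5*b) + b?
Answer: 216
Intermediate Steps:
N(X, b) = 6*X + 6*b (N(X, b) = (5*b + 6*X) + b = 6*X + 6*b)
M = 77 (M = (6*6 + 6*6) - 1*(-5) = (36 + 36) + 5 = 72 + 5 = 77)
n(w, z) = -12
J*(-12) + n(M, -4) = -19*(-12) - 12 = 228 - 12 = 216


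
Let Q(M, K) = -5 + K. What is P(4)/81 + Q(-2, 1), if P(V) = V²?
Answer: -308/81 ≈ -3.8025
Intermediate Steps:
P(4)/81 + Q(-2, 1) = 4²/81 + (-5 + 1) = 16*(1/81) - 4 = 16/81 - 4 = -308/81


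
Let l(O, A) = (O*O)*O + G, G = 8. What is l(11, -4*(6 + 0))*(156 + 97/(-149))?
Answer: 30993833/149 ≈ 2.0801e+5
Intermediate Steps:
l(O, A) = 8 + O**3 (l(O, A) = (O*O)*O + 8 = O**2*O + 8 = O**3 + 8 = 8 + O**3)
l(11, -4*(6 + 0))*(156 + 97/(-149)) = (8 + 11**3)*(156 + 97/(-149)) = (8 + 1331)*(156 + 97*(-1/149)) = 1339*(156 - 97/149) = 1339*(23147/149) = 30993833/149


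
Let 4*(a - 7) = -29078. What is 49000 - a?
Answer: 112525/2 ≈ 56263.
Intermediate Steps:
a = -14525/2 (a = 7 + (1/4)*(-29078) = 7 - 14539/2 = -14525/2 ≈ -7262.5)
49000 - a = 49000 - 1*(-14525/2) = 49000 + 14525/2 = 112525/2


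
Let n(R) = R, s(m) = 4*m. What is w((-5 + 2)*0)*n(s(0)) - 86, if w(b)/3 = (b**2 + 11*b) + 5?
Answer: -86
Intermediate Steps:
w(b) = 15 + 3*b**2 + 33*b (w(b) = 3*((b**2 + 11*b) + 5) = 3*(5 + b**2 + 11*b) = 15 + 3*b**2 + 33*b)
w((-5 + 2)*0)*n(s(0)) - 86 = (15 + 3*((-5 + 2)*0)**2 + 33*((-5 + 2)*0))*(4*0) - 86 = (15 + 3*(-3*0)**2 + 33*(-3*0))*0 - 86 = (15 + 3*0**2 + 33*0)*0 - 86 = (15 + 3*0 + 0)*0 - 86 = (15 + 0 + 0)*0 - 86 = 15*0 - 86 = 0 - 86 = -86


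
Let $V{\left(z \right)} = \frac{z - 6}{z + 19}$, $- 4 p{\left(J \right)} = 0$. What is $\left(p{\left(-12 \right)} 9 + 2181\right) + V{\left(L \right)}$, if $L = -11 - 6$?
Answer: $\frac{4339}{2} \approx 2169.5$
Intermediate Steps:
$p{\left(J \right)} = 0$ ($p{\left(J \right)} = \left(- \frac{1}{4}\right) 0 = 0$)
$L = -17$ ($L = -11 - 6 = -17$)
$V{\left(z \right)} = \frac{-6 + z}{19 + z}$
$\left(p{\left(-12 \right)} 9 + 2181\right) + V{\left(L \right)} = \left(0 \cdot 9 + 2181\right) + \frac{-6 - 17}{19 - 17} = \left(0 + 2181\right) + \frac{1}{2} \left(-23\right) = 2181 + \frac{1}{2} \left(-23\right) = 2181 - \frac{23}{2} = \frac{4339}{2}$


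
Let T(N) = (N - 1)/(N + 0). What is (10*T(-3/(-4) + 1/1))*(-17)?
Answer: -510/7 ≈ -72.857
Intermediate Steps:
T(N) = (-1 + N)/N
(10*T(-3/(-4) + 1/1))*(-17) = (10*((-1 + (-3/(-4) + 1/1))/(-3/(-4) + 1/1)))*(-17) = (10*((-1 + (-3*(-¼) + 1*1))/(-3*(-¼) + 1*1)))*(-17) = (10*((-1 + (¾ + 1))/(¾ + 1)))*(-17) = (10*((-1 + 7/4)/(7/4)))*(-17) = (10*((4/7)*(¾)))*(-17) = (10*(3/7))*(-17) = (30/7)*(-17) = -510/7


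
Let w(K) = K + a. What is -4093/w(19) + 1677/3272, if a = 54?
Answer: -13269875/238856 ≈ -55.556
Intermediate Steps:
w(K) = 54 + K (w(K) = K + 54 = 54 + K)
-4093/w(19) + 1677/3272 = -4093/(54 + 19) + 1677/3272 = -4093/73 + 1677*(1/3272) = -4093*1/73 + 1677/3272 = -4093/73 + 1677/3272 = -13269875/238856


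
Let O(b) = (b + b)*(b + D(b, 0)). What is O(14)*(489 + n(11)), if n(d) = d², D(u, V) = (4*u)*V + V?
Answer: 239120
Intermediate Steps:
D(u, V) = V + 4*V*u (D(u, V) = 4*V*u + V = V + 4*V*u)
O(b) = 2*b² (O(b) = (b + b)*(b + 0*(1 + 4*b)) = (2*b)*(b + 0) = (2*b)*b = 2*b²)
O(14)*(489 + n(11)) = (2*14²)*(489 + 11²) = (2*196)*(489 + 121) = 392*610 = 239120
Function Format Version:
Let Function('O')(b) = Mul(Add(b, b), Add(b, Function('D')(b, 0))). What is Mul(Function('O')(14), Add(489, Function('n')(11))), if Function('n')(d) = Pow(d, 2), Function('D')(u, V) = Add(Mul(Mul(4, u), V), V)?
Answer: 239120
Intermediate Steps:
Function('D')(u, V) = Add(V, Mul(4, V, u)) (Function('D')(u, V) = Add(Mul(4, V, u), V) = Add(V, Mul(4, V, u)))
Function('O')(b) = Mul(2, Pow(b, 2)) (Function('O')(b) = Mul(Add(b, b), Add(b, Mul(0, Add(1, Mul(4, b))))) = Mul(Mul(2, b), Add(b, 0)) = Mul(Mul(2, b), b) = Mul(2, Pow(b, 2)))
Mul(Function('O')(14), Add(489, Function('n')(11))) = Mul(Mul(2, Pow(14, 2)), Add(489, Pow(11, 2))) = Mul(Mul(2, 196), Add(489, 121)) = Mul(392, 610) = 239120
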